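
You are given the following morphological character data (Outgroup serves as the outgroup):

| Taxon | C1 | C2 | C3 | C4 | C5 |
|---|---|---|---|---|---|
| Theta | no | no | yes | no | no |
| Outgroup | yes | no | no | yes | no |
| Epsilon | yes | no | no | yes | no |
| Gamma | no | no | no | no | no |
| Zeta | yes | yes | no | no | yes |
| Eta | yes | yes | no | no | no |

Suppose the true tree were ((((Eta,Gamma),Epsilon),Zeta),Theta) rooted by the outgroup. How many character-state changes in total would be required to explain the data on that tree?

Map each character onto ((((Eta,Gamma),Epsilon),Zeta),Theta) (rooted by Outgroup) and count the minimum state changes it requires (Fitch parsimony):
C1: 2; C2: 2; C3: 1; C4: 2; C5: 1.
Total tree length = 8.

8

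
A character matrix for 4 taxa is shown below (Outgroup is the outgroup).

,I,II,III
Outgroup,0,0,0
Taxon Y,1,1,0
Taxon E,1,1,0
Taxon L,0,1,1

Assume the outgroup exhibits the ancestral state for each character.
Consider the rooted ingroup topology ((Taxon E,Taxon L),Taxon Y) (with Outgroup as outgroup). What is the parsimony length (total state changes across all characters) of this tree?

Map each character onto ((Taxon E,Taxon L),Taxon Y) (rooted by Outgroup) and count the minimum state changes it requires (Fitch parsimony):
I: 2; II: 1; III: 1.
Total tree length = 4.

4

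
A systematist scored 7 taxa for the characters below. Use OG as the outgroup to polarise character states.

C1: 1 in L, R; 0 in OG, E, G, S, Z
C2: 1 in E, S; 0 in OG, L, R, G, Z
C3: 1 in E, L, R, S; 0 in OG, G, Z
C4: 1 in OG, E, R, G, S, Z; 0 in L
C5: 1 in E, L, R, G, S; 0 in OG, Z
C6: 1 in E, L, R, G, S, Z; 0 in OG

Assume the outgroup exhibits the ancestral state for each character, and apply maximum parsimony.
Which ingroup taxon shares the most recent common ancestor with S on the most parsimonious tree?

E

Character polarity is set by the outgroup: the derived state is whichever differs from the outgroup's state, so for C4 the derived state is '0', and for the remaining characters it is '1'.
C1: derived state '1' in L and R only — synapomorphy for {L, R}.
Only E and S show the derived state '1' for C2, supporting them as a clade.
C3 (derived state '1') is shared by E, L, R, and S — a synapomorphy uniting that clade.
C4 (derived state '0') is unique to L (autapomorphy; uninformative for grouping).
C5: derived state '1' in E, G, L, R, and S only — synapomorphy for {E, G, L, R, S}.
C6 (derived state '1') is shared by all ingroup taxa — unites the whole ingroup.
Most parsimonious ingroup topology: ((((E,S),(L,R)),G),Z).
S and E form a cherry on this tree, so they are sister taxa.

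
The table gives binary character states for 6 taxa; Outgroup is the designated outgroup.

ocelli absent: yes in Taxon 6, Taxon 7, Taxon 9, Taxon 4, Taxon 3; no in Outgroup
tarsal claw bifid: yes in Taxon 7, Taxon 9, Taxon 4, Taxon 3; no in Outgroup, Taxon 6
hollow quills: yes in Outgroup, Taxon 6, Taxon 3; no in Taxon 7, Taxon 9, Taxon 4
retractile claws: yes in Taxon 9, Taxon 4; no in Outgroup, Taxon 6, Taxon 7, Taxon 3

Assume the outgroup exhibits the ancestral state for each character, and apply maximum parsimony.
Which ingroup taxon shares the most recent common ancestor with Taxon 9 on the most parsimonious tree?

Taxon 4

Character polarity is set by the outgroup: the derived state is whichever differs from the outgroup's state, so for hollow quills the derived state is 'no', and for the remaining characters it is 'yes'.
All ingroup taxa share the derived state 'yes' for ocelli absent; it defines the ingroup but does not resolve relationships within it.
Only Taxon 3, Taxon 4, Taxon 7, and Taxon 9 show the derived state 'yes' for tarsal claw bifid, supporting them as a clade.
hollow quills: derived state 'no' in Taxon 4, Taxon 7, and Taxon 9 only — synapomorphy for {Taxon 4, Taxon 7, Taxon 9}.
retractile claws: derived state 'yes' in Taxon 4 and Taxon 9 only — synapomorphy for {Taxon 4, Taxon 9}.
Most parsimonious ingroup topology: (Taxon 6,((Taxon 7,(Taxon 9,Taxon 4)),Taxon 3)).
Taxon 9 and Taxon 4 form a cherry on this tree, so they are sister taxa.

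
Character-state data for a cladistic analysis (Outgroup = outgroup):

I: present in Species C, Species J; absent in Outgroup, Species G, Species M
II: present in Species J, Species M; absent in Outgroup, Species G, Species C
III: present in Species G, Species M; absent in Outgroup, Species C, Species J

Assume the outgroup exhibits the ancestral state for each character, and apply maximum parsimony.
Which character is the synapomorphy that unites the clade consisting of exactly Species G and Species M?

III

The outgroup has state 'absent' for every character, so 'present' is the derived state throughout.
I (derived state 'present') is shared by Species C and Species J — a synapomorphy uniting that clade.
II (state 'present') occurs in Species J and Species M but conflicts with the nesting implied by the other characters — most parsimoniously interpreted as homoplasy.
III: derived state 'present' in Species G and Species M only — synapomorphy for {Species G, Species M}.
Most parsimonious ingroup topology: ((Species G,Species M),(Species C,Species J)).
The clade {Species G, Species M} is supported by III: its derived state 'present' occurs in exactly those taxa and in no other taxon (including the outgroup).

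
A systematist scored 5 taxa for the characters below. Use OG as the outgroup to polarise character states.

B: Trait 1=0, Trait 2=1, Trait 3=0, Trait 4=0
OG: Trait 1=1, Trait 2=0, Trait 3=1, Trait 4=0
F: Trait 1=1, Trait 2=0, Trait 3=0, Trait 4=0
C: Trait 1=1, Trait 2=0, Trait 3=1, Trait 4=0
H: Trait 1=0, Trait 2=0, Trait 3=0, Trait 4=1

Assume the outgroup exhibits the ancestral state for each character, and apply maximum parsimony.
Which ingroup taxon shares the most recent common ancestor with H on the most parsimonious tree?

Character polarity is set by the outgroup: the derived state is whichever differs from the outgroup's state, so for Trait 1, Trait 3 the derived state is '0', and for the remaining characters it is '1'.
Trait 1 (derived state '0') is shared by B and H — a synapomorphy uniting that clade.
Trait 2: derived state '1' in B only — an autapomorphy, so it tells us nothing about relationships among taxa.
Trait 3: derived state '0' in B, F, and H only — synapomorphy for {B, F, H}.
Trait 4 (derived state '1') is unique to H (autapomorphy; uninformative for grouping).
Most parsimonious ingroup topology: ((F,(B,H)),C).
H and B form a cherry on this tree, so they are sister taxa.

B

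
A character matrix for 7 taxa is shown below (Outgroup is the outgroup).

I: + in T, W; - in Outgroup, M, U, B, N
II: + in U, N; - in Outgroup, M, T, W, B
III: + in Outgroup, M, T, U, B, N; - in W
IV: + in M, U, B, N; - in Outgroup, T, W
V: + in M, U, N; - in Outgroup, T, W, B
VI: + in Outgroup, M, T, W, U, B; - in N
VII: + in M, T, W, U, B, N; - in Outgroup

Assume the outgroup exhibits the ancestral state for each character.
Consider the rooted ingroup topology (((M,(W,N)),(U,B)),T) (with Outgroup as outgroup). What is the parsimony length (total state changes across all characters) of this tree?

Map each character onto (((M,(W,N)),(U,B)),T) (rooted by Outgroup) and count the minimum state changes it requires (Fitch parsimony):
I: 2; II: 2; III: 1; IV: 2; V: 3; VI: 1; VII: 1.
Total tree length = 12.

12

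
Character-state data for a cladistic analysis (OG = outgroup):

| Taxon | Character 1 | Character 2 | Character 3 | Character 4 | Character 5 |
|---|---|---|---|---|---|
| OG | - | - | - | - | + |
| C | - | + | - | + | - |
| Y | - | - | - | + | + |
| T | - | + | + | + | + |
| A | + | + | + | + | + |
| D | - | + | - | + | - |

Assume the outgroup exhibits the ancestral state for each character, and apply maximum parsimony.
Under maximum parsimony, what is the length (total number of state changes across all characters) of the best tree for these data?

Character polarity is set by the outgroup: the derived state is whichever differs from the outgroup's state, so for Character 5 the derived state is '-', and for the remaining characters it is '+'.
Character 1 (derived state '+') is unique to A (autapomorphy; uninformative for grouping).
Only A, C, D, and T show the derived state '+' for Character 2, supporting them as a clade.
Only A and T show the derived state '+' for Character 3, supporting them as a clade.
Character 4 (derived state '+') is shared by all ingroup taxa — unites the whole ingroup.
Character 5: derived state '-' in C and D only — synapomorphy for {C, D}.
Most parsimonious ingroup topology: (((C,D),(T,A)),Y).
Changes per character on this tree: Character 1: 1; Character 2: 1; Character 3: 1; Character 4: 1; Character 5: 1.
Total = 5.

5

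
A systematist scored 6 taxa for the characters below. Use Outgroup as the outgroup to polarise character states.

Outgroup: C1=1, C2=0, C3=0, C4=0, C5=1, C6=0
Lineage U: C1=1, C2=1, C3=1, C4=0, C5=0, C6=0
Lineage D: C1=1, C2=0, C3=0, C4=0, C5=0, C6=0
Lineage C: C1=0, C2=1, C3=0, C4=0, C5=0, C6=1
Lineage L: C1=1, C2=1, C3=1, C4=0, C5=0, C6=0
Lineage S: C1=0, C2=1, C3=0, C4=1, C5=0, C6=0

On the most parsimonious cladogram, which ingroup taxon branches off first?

Lineage D

Character polarity is set by the outgroup: the derived state is whichever differs from the outgroup's state, so for C1, C5 the derived state is '0', and for the remaining characters it is '1'.
C1: derived state '0' in Lineage C and Lineage S only — synapomorphy for {Lineage C, Lineage S}.
C2 (derived state '1') is shared by Lineage C, Lineage L, Lineage S, and Lineage U — a synapomorphy uniting that clade.
C3 (derived state '1') is shared by Lineage L and Lineage U — a synapomorphy uniting that clade.
C4: derived state '1' in Lineage S only — an autapomorphy, so it tells us nothing about relationships among taxa.
All ingroup taxa share the derived state '0' for C5; it defines the ingroup but does not resolve relationships within it.
C6: derived state '1' in Lineage C only — an autapomorphy, so it tells us nothing about relationships among taxa.
Most parsimonious ingroup topology: (((Lineage S,Lineage C),(Lineage L,Lineage U)),Lineage D).
Lineage D is sister to the clade containing all other ingroup taxa, so it is the earliest-diverging (most basal) ingroup lineage.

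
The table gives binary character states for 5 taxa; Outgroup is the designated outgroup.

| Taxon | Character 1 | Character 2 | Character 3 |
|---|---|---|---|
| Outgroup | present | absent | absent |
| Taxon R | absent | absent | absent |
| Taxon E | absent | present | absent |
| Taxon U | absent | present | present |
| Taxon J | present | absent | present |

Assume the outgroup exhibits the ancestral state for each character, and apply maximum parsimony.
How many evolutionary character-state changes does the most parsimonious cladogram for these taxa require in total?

Character polarity is set by the outgroup: the derived state is whichever differs from the outgroup's state, so for Character 1 the derived state is 'absent', and for the remaining characters it is 'present'.
Character 1: derived state 'absent' in Taxon E, Taxon R, and Taxon U only — synapomorphy for {Taxon E, Taxon R, Taxon U}.
Character 2: derived state 'present' in Taxon E and Taxon U only — synapomorphy for {Taxon E, Taxon U}.
Character 3 (state 'present') occurs in Taxon J and Taxon U but conflicts with the nesting implied by the other characters — most parsimoniously interpreted as homoplasy.
Most parsimonious ingroup topology: ((Taxon R,(Taxon E,Taxon U)),Taxon J).
Changes per character on this tree: Character 1: 1; Character 2: 1; Character 3: 2.
Total = 4.

4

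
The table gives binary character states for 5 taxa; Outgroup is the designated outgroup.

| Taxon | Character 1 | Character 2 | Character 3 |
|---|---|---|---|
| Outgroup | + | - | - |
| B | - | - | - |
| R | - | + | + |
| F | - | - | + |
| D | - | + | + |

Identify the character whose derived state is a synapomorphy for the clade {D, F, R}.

Character 3

Character polarity is set by the outgroup: the derived state is whichever differs from the outgroup's state, so for Character 1 the derived state is '-', and for the remaining characters it is '+'.
Character 1 (derived state '-') is shared by all ingroup taxa — unites the whole ingroup.
Character 2: derived state '+' in D and R only — synapomorphy for {D, R}.
Character 3: derived state '+' in D, F, and R only — synapomorphy for {D, F, R}.
Most parsimonious ingroup topology: (B,((R,D),F)).
The clade {D, F, R} is supported by Character 3: its derived state '+' occurs in exactly those taxa and in no other taxon (including the outgroup).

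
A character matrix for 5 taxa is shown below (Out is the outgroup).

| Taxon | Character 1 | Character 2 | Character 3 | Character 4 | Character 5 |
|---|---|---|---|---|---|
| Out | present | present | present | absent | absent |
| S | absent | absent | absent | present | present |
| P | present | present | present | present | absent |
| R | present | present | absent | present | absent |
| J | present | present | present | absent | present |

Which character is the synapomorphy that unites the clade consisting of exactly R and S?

Character 3

Character polarity is set by the outgroup: the derived state is whichever differs from the outgroup's state, so for Character 1, Character 2, Character 3 the derived state is 'absent', and for the remaining characters it is 'present'.
Character 1 (derived state 'absent') is unique to S (autapomorphy; uninformative for grouping).
Character 2 (derived state 'absent') is unique to S (autapomorphy; uninformative for grouping).
Only R and S show the derived state 'absent' for Character 3, supporting them as a clade.
Character 4: derived state 'present' in P, R, and S only — synapomorphy for {P, R, S}.
Character 5 (state 'present') occurs in J and S but conflicts with the nesting implied by the other characters — most parsimoniously interpreted as homoplasy.
Most parsimonious ingroup topology: (((S,R),P),J).
The clade {R, S} is supported by Character 3: its derived state 'absent' occurs in exactly those taxa and in no other taxon (including the outgroup).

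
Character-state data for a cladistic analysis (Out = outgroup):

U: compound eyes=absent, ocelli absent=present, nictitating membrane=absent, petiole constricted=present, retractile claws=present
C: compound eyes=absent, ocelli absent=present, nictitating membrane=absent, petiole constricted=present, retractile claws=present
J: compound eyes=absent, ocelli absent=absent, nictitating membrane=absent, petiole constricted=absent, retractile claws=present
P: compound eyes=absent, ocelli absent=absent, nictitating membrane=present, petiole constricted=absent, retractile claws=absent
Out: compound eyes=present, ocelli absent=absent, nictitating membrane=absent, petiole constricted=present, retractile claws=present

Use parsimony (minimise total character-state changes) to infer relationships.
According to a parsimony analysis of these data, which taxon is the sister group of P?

Character polarity is set by the outgroup: the derived state is whichever differs from the outgroup's state, so for compound eyes, petiole constricted, retractile claws the derived state is 'absent', and for the remaining characters it is 'present'.
All ingroup taxa share the derived state 'absent' for compound eyes; it defines the ingroup but does not resolve relationships within it.
ocelli absent (derived state 'present') is shared by C and U — a synapomorphy uniting that clade.
nictitating membrane: derived state 'present' in P only — an autapomorphy, so it tells us nothing about relationships among taxa.
petiole constricted: derived state 'absent' in J and P only — synapomorphy for {J, P}.
retractile claws: derived state 'absent' in P only — an autapomorphy, so it tells us nothing about relationships among taxa.
Most parsimonious ingroup topology: ((J,P),(U,C)).
P and J form a cherry on this tree, so they are sister taxa.

J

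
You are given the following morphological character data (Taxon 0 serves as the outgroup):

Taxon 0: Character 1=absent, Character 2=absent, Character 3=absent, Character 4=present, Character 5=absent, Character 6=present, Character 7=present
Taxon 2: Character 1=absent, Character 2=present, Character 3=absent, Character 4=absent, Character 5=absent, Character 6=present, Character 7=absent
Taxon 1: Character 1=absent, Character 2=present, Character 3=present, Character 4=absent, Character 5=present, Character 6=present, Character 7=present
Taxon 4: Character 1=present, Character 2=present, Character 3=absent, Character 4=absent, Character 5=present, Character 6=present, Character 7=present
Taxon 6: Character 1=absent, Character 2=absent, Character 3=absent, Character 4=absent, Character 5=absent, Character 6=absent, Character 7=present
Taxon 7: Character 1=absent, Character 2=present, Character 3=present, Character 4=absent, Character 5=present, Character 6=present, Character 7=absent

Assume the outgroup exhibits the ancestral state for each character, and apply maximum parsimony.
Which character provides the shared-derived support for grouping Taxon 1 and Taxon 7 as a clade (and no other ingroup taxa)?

Character polarity is set by the outgroup: the derived state is whichever differs from the outgroup's state, so for Character 4, Character 6, Character 7 the derived state is 'absent', and for the remaining characters it is 'present'.
Character 1: derived state 'present' in Taxon 4 only — an autapomorphy, so it tells us nothing about relationships among taxa.
Character 2 (derived state 'present') is shared by Taxon 1, Taxon 2, Taxon 4, and Taxon 7 — a synapomorphy uniting that clade.
Character 3 (derived state 'present') is shared by Taxon 1 and Taxon 7 — a synapomorphy uniting that clade.
All ingroup taxa share the derived state 'absent' for Character 4; it defines the ingroup but does not resolve relationships within it.
Only Taxon 1, Taxon 4, and Taxon 7 show the derived state 'present' for Character 5, supporting them as a clade.
Character 6 (derived state 'absent') is unique to Taxon 6 (autapomorphy; uninformative for grouping).
Character 7 (state 'absent') occurs in Taxon 2 and Taxon 7 but conflicts with the nesting implied by the other characters — most parsimoniously interpreted as homoplasy.
Most parsimonious ingroup topology: ((Taxon 2,((Taxon 1,Taxon 7),Taxon 4)),Taxon 6).
The clade {Taxon 1, Taxon 7} is supported by Character 3: its derived state 'present' occurs in exactly those taxa and in no other taxon (including the outgroup).

Character 3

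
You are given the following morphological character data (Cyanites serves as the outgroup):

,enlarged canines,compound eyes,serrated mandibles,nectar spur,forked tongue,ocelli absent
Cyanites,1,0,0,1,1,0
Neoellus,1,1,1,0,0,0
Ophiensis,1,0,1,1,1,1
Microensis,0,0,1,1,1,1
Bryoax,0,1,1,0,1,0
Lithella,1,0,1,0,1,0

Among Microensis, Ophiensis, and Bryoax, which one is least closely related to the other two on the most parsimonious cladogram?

Character polarity is set by the outgroup: the derived state is whichever differs from the outgroup's state, so for enlarged canines, nectar spur, forked tongue the derived state is '0', and for the remaining characters it is '1'.
enlarged canines (state '0') occurs in Bryoax and Microensis but conflicts with the nesting implied by the other characters — most parsimoniously interpreted as homoplasy.
Only Bryoax and Neoellus show the derived state '1' for compound eyes, supporting them as a clade.
All ingroup taxa share the derived state '1' for serrated mandibles; it defines the ingroup but does not resolve relationships within it.
Only Bryoax, Lithella, and Neoellus show the derived state '0' for nectar spur, supporting them as a clade.
forked tongue (derived state '0') is unique to Neoellus (autapomorphy; uninformative for grouping).
ocelli absent: derived state '1' in Microensis and Ophiensis only — synapomorphy for {Microensis, Ophiensis}.
Most parsimonious ingroup topology: (((Neoellus,Bryoax),Lithella),(Ophiensis,Microensis)).
Ophiensis and Microensis share a more recent common ancestor with each other than either does with Bryoax, so Bryoax is the least closely related of the three.

Bryoax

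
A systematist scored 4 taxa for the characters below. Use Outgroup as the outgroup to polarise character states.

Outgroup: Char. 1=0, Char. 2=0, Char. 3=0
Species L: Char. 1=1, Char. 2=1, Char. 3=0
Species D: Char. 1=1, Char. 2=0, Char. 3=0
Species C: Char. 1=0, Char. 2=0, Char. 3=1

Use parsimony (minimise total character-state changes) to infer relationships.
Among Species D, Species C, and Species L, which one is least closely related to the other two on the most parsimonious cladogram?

The outgroup has state '0' for every character, so '1' is the derived state throughout.
Char. 1: derived state '1' in Species D and Species L only — synapomorphy for {Species D, Species L}.
Char. 2: derived state '1' in Species L only — an autapomorphy, so it tells us nothing about relationships among taxa.
Char. 3 (derived state '1') is unique to Species C (autapomorphy; uninformative for grouping).
Most parsimonious ingroup topology: ((Species L,Species D),Species C).
Species L and Species D share a more recent common ancestor with each other than either does with Species C, so Species C is the least closely related of the three.

Species C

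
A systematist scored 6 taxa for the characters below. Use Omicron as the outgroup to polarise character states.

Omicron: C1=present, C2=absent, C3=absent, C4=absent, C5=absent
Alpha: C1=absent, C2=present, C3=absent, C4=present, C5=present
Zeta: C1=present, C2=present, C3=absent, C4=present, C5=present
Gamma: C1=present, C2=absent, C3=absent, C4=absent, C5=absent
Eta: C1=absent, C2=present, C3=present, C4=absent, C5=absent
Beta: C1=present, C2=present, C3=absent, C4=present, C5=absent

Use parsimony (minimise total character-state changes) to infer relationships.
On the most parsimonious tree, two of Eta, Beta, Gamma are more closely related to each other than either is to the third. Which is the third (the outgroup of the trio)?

Gamma

Character polarity is set by the outgroup: the derived state is whichever differs from the outgroup's state, so for C1 the derived state is 'absent', and for the remaining characters it is 'present'.
C1 groups Alpha and Eta, which is incompatible with the clades supported by the remaining characters; treating it as convergent (homoplasy) costs fewer steps than any alternative tree.
Only Alpha, Beta, Eta, and Zeta show the derived state 'present' for C2, supporting them as a clade.
C3: derived state 'present' in Eta only — an autapomorphy, so it tells us nothing about relationships among taxa.
Only Alpha, Beta, and Zeta show the derived state 'present' for C4, supporting them as a clade.
C5 (derived state 'present') is shared by Alpha and Zeta — a synapomorphy uniting that clade.
Most parsimonious ingroup topology: ((((Alpha,Zeta),Beta),Eta),Gamma).
Beta and Eta share a more recent common ancestor with each other than either does with Gamma, so Gamma is the least closely related of the three.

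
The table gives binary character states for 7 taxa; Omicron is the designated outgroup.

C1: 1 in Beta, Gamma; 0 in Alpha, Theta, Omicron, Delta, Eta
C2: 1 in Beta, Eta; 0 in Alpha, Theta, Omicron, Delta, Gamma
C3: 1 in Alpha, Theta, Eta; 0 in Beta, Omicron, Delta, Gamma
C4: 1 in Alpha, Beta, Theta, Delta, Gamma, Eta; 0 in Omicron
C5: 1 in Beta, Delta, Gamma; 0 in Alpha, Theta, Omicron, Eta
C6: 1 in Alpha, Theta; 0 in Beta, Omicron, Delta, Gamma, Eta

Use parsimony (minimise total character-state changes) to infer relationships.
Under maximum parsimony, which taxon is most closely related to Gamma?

Beta

The outgroup has state '0' for every character, so '1' is the derived state throughout.
Only Beta and Gamma show the derived state '1' for C1, supporting them as a clade.
C2 groups Beta and Eta, which is incompatible with the clades supported by the remaining characters; treating it as convergent (homoplasy) costs fewer steps than any alternative tree.
C3 (derived state '1') is shared by Alpha, Eta, and Theta — a synapomorphy uniting that clade.
All ingroup taxa share the derived state '1' for C4; it defines the ingroup but does not resolve relationships within it.
C5: derived state '1' in Beta, Delta, and Gamma only — synapomorphy for {Beta, Delta, Gamma}.
Only Alpha and Theta show the derived state '1' for C6, supporting them as a clade.
Most parsimonious ingroup topology: (((Alpha,Theta),Eta),(Delta,(Gamma,Beta))).
Gamma and Beta form a cherry on this tree, so they are sister taxa.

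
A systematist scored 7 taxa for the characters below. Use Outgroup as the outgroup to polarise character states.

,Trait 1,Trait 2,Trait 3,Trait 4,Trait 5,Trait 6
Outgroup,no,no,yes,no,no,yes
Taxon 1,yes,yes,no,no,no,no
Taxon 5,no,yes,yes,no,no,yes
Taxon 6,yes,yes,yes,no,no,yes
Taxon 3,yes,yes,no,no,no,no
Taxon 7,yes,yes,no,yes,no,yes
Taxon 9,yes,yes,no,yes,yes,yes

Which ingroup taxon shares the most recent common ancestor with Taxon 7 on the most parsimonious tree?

Taxon 9

Character polarity is set by the outgroup: the derived state is whichever differs from the outgroup's state, so for Trait 3, Trait 6 the derived state is 'no', and for the remaining characters it is 'yes'.
Trait 1 (derived state 'yes') is shared by Taxon 1, Taxon 3, Taxon 6, Taxon 7, and Taxon 9 — a synapomorphy uniting that clade.
All ingroup taxa share the derived state 'yes' for Trait 2; it defines the ingroup but does not resolve relationships within it.
Only Taxon 1, Taxon 3, Taxon 7, and Taxon 9 show the derived state 'no' for Trait 3, supporting them as a clade.
Trait 4: derived state 'yes' in Taxon 7 and Taxon 9 only — synapomorphy for {Taxon 7, Taxon 9}.
Trait 5 (derived state 'yes') is unique to Taxon 9 (autapomorphy; uninformative for grouping).
Trait 6 (derived state 'no') is shared by Taxon 1 and Taxon 3 — a synapomorphy uniting that clade.
Most parsimonious ingroup topology: ((((Taxon 1,Taxon 3),(Taxon 7,Taxon 9)),Taxon 6),Taxon 5).
Taxon 7 and Taxon 9 form a cherry on this tree, so they are sister taxa.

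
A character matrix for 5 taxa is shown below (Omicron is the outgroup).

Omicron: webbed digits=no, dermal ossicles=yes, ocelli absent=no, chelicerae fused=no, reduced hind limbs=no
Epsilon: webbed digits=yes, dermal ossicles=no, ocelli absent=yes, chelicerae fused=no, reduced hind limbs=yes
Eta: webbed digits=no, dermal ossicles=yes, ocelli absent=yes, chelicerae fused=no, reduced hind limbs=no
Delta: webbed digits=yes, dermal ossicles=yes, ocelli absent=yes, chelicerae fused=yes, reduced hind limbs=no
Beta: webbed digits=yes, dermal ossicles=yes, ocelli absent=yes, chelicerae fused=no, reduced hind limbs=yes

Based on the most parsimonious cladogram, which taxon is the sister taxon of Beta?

Character polarity is set by the outgroup: the derived state is whichever differs from the outgroup's state, so for dermal ossicles the derived state is 'no', and for the remaining characters it is 'yes'.
Only Beta, Delta, and Epsilon show the derived state 'yes' for webbed digits, supporting them as a clade.
dermal ossicles: derived state 'no' in Epsilon only — an autapomorphy, so it tells us nothing about relationships among taxa.
ocelli absent (derived state 'yes') is shared by all ingroup taxa — unites the whole ingroup.
chelicerae fused: derived state 'yes' in Delta only — an autapomorphy, so it tells us nothing about relationships among taxa.
reduced hind limbs: derived state 'yes' in Beta and Epsilon only — synapomorphy for {Beta, Epsilon}.
Most parsimonious ingroup topology: (((Epsilon,Beta),Delta),Eta).
Beta and Epsilon form a cherry on this tree, so they are sister taxa.

Epsilon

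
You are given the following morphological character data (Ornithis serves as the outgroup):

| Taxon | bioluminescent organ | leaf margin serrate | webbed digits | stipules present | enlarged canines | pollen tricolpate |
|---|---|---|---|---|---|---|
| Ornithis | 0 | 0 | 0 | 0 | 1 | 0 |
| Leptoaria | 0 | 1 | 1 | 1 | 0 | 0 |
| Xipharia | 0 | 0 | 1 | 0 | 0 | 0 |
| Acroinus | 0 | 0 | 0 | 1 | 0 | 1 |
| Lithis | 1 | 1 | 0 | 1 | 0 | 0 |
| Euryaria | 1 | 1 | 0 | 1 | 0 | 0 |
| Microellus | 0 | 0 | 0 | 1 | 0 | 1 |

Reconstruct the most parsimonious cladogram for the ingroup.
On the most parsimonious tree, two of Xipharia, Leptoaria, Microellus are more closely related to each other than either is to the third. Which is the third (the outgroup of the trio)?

Character polarity is set by the outgroup: the derived state is whichever differs from the outgroup's state, so for enlarged canines the derived state is '0', and for the remaining characters it is '1'.
Only Euryaria and Lithis show the derived state '1' for bioluminescent organ, supporting them as a clade.
Only Euryaria, Leptoaria, and Lithis show the derived state '1' for leaf margin serrate, supporting them as a clade.
webbed digits (state '1') occurs in Leptoaria and Xipharia but conflicts with the nesting implied by the other characters — most parsimoniously interpreted as homoplasy.
stipules present (derived state '1') is shared by Acroinus, Euryaria, Leptoaria, Lithis, and Microellus — a synapomorphy uniting that clade.
enlarged canines (derived state '0') is shared by all ingroup taxa — unites the whole ingroup.
pollen tricolpate: derived state '1' in Acroinus and Microellus only — synapomorphy for {Acroinus, Microellus}.
Most parsimonious ingroup topology: (((Leptoaria,(Lithis,Euryaria)),(Acroinus,Microellus)),Xipharia).
Leptoaria and Microellus share a more recent common ancestor with each other than either does with Xipharia, so Xipharia is the least closely related of the three.

Xipharia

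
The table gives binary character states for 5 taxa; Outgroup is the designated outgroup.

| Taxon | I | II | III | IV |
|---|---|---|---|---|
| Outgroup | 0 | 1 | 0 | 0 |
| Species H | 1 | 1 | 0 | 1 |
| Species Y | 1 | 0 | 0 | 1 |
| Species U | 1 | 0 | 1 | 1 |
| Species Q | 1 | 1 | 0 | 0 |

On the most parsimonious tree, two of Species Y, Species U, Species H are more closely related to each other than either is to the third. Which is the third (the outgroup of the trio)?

Species H

Character polarity is set by the outgroup: the derived state is whichever differs from the outgroup's state, so for II the derived state is '0', and for the remaining characters it is '1'.
All ingroup taxa share the derived state '1' for I; it defines the ingroup but does not resolve relationships within it.
Only Species U and Species Y show the derived state '0' for II, supporting them as a clade.
III: derived state '1' in Species U only — an autapomorphy, so it tells us nothing about relationships among taxa.
IV: derived state '1' in Species H, Species U, and Species Y only — synapomorphy for {Species H, Species U, Species Y}.
Most parsimonious ingroup topology: ((Species H,(Species Y,Species U)),Species Q).
Species U and Species Y share a more recent common ancestor with each other than either does with Species H, so Species H is the least closely related of the three.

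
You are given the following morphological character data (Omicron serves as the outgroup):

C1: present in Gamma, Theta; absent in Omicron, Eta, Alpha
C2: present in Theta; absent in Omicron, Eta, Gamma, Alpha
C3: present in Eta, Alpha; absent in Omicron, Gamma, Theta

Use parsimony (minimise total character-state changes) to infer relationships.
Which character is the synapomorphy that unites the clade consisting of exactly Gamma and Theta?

C1

The outgroup has state 'absent' for every character, so 'present' is the derived state throughout.
C1: derived state 'present' in Gamma and Theta only — synapomorphy for {Gamma, Theta}.
C2 (derived state 'present') is unique to Theta (autapomorphy; uninformative for grouping).
C3: derived state 'present' in Alpha and Eta only — synapomorphy for {Alpha, Eta}.
Most parsimonious ingroup topology: ((Eta,Alpha),(Gamma,Theta)).
The clade {Gamma, Theta} is supported by C1: its derived state 'present' occurs in exactly those taxa and in no other taxon (including the outgroup).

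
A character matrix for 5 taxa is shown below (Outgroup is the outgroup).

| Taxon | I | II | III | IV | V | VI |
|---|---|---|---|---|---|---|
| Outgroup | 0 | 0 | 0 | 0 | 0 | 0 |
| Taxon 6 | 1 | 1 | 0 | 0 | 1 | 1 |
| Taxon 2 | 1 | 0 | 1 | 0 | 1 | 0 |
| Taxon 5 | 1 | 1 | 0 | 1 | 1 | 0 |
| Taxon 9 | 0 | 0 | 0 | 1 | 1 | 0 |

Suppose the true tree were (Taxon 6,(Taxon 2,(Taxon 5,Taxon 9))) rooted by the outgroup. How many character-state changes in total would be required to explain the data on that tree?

Map each character onto (Taxon 6,(Taxon 2,(Taxon 5,Taxon 9))) (rooted by Outgroup) and count the minimum state changes it requires (Fitch parsimony):
I: 2; II: 2; III: 1; IV: 1; V: 1; VI: 1.
Total tree length = 8.

8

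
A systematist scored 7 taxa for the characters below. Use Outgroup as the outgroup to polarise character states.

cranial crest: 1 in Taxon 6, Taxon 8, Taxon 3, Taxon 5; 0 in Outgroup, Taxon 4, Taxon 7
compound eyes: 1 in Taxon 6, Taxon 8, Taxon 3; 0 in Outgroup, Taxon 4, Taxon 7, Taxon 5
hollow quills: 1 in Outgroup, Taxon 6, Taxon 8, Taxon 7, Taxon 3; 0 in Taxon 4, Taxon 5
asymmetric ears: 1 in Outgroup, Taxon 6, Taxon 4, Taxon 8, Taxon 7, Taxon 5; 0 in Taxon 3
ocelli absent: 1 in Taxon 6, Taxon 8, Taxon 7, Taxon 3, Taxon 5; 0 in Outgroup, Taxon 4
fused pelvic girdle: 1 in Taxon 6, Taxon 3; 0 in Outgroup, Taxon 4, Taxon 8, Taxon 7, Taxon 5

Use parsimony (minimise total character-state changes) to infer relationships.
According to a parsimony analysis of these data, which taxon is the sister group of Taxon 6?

Character polarity is set by the outgroup: the derived state is whichever differs from the outgroup's state, so for hollow quills, asymmetric ears the derived state is '0', and for the remaining characters it is '1'.
cranial crest (derived state '1') is shared by Taxon 3, Taxon 5, Taxon 6, and Taxon 8 — a synapomorphy uniting that clade.
compound eyes (derived state '1') is shared by Taxon 3, Taxon 6, and Taxon 8 — a synapomorphy uniting that clade.
hollow quills (state '0') occurs in Taxon 4 and Taxon 5 but conflicts with the nesting implied by the other characters — most parsimoniously interpreted as homoplasy.
asymmetric ears: derived state '0' in Taxon 3 only — an autapomorphy, so it tells us nothing about relationships among taxa.
ocelli absent: derived state '1' in Taxon 3, Taxon 5, Taxon 6, Taxon 7, and Taxon 8 only — synapomorphy for {Taxon 3, Taxon 5, Taxon 6, Taxon 7, Taxon 8}.
fused pelvic girdle (derived state '1') is shared by Taxon 3 and Taxon 6 — a synapomorphy uniting that clade.
Most parsimonious ingroup topology: (((((Taxon 6,Taxon 3),Taxon 8),Taxon 5),Taxon 7),Taxon 4).
Taxon 6 and Taxon 3 form a cherry on this tree, so they are sister taxa.

Taxon 3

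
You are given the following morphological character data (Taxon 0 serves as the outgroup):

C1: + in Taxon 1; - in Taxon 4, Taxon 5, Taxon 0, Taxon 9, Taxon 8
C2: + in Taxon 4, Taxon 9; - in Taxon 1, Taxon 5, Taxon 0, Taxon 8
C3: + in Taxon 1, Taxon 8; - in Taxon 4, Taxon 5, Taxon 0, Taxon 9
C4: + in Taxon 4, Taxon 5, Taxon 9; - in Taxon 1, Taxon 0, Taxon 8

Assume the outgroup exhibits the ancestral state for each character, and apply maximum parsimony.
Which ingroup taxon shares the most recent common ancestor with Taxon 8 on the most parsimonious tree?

Taxon 1

The outgroup has state '-' for every character, so '+' is the derived state throughout.
C1 (derived state '+') is unique to Taxon 1 (autapomorphy; uninformative for grouping).
C2 (derived state '+') is shared by Taxon 4 and Taxon 9 — a synapomorphy uniting that clade.
C3: derived state '+' in Taxon 1 and Taxon 8 only — synapomorphy for {Taxon 1, Taxon 8}.
Only Taxon 4, Taxon 5, and Taxon 9 show the derived state '+' for C4, supporting them as a clade.
Most parsimonious ingroup topology: (((Taxon 4,Taxon 9),Taxon 5),(Taxon 1,Taxon 8)).
Taxon 8 and Taxon 1 form a cherry on this tree, so they are sister taxa.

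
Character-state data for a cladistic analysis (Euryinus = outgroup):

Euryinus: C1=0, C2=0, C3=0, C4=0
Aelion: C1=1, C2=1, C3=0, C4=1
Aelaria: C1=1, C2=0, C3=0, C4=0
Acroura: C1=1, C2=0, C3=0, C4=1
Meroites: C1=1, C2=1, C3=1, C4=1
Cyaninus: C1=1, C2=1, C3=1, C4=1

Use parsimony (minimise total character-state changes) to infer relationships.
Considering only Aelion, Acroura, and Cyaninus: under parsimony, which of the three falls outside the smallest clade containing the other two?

The outgroup has state '0' for every character, so '1' is the derived state throughout.
C1 (derived state '1') is shared by all ingroup taxa — unites the whole ingroup.
Only Aelion, Cyaninus, and Meroites show the derived state '1' for C2, supporting them as a clade.
C3: derived state '1' in Cyaninus and Meroites only — synapomorphy for {Cyaninus, Meroites}.
Only Acroura, Aelion, Cyaninus, and Meroites show the derived state '1' for C4, supporting them as a clade.
Most parsimonious ingroup topology: (((Aelion,(Meroites,Cyaninus)),Acroura),Aelaria).
Aelion and Cyaninus share a more recent common ancestor with each other than either does with Acroura, so Acroura is the least closely related of the three.

Acroura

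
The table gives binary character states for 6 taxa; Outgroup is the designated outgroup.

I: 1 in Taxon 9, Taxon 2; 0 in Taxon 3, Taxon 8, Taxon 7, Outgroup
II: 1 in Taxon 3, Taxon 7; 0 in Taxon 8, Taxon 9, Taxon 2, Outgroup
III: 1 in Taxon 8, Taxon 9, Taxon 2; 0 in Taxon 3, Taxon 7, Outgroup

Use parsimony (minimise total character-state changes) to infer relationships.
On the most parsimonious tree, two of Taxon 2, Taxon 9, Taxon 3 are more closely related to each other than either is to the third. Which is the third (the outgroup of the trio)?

The outgroup has state '0' for every character, so '1' is the derived state throughout.
I: derived state '1' in Taxon 2 and Taxon 9 only — synapomorphy for {Taxon 2, Taxon 9}.
II (derived state '1') is shared by Taxon 3 and Taxon 7 — a synapomorphy uniting that clade.
III: derived state '1' in Taxon 2, Taxon 8, and Taxon 9 only — synapomorphy for {Taxon 2, Taxon 8, Taxon 9}.
Most parsimonious ingroup topology: ((Taxon 3,Taxon 7),((Taxon 9,Taxon 2),Taxon 8)).
Taxon 2 and Taxon 9 share a more recent common ancestor with each other than either does with Taxon 3, so Taxon 3 is the least closely related of the three.

Taxon 3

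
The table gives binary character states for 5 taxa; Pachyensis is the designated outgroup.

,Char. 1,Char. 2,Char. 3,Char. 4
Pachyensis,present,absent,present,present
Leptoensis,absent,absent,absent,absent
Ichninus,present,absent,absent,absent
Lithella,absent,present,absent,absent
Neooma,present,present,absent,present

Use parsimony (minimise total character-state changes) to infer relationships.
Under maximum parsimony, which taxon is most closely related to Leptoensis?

Character polarity is set by the outgroup: the derived state is whichever differs from the outgroup's state, so for Char. 1, Char. 3, Char. 4 the derived state is 'absent', and for the remaining characters it is 'present'.
Only Leptoensis and Lithella show the derived state 'absent' for Char. 1, supporting them as a clade.
Char. 2 (state 'present') occurs in Lithella and Neooma but conflicts with the nesting implied by the other characters — most parsimoniously interpreted as homoplasy.
All ingroup taxa share the derived state 'absent' for Char. 3; it defines the ingroup but does not resolve relationships within it.
Char. 4: derived state 'absent' in Ichninus, Leptoensis, and Lithella only — synapomorphy for {Ichninus, Leptoensis, Lithella}.
Most parsimonious ingroup topology: (((Leptoensis,Lithella),Ichninus),Neooma).
Leptoensis and Lithella form a cherry on this tree, so they are sister taxa.

Lithella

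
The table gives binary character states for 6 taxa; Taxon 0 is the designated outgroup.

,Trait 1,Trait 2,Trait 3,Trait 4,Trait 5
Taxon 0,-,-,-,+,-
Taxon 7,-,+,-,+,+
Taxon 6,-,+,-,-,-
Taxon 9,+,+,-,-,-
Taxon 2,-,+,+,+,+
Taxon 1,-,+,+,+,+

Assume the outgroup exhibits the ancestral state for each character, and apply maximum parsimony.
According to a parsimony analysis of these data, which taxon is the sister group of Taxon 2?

Character polarity is set by the outgroup: the derived state is whichever differs from the outgroup's state, so for Trait 4 the derived state is '-', and for the remaining characters it is '+'.
Trait 1: derived state '+' in Taxon 9 only — an autapomorphy, so it tells us nothing about relationships among taxa.
All ingroup taxa share the derived state '+' for Trait 2; it defines the ingroup but does not resolve relationships within it.
Trait 3 (derived state '+') is shared by Taxon 1 and Taxon 2 — a synapomorphy uniting that clade.
Trait 4: derived state '-' in Taxon 6 and Taxon 9 only — synapomorphy for {Taxon 6, Taxon 9}.
Trait 5 (derived state '+') is shared by Taxon 1, Taxon 2, and Taxon 7 — a synapomorphy uniting that clade.
Most parsimonious ingroup topology: ((Taxon 7,(Taxon 2,Taxon 1)),(Taxon 6,Taxon 9)).
Taxon 2 and Taxon 1 form a cherry on this tree, so they are sister taxa.

Taxon 1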